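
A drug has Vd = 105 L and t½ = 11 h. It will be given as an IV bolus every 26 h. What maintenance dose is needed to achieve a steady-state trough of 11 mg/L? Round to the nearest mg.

4789 mg

τ/t½ = 26/11 ≈ 2.3636, so f = (1/2)^(26/11) ≈ 0.194301.
Cmin,ss = (D/Vd)·f/(1−f), so D = Cmin,ss·Vd·(1−f)/f.
D = 11 × 105 × (1−f)/f ≈ 11 × 105 × 4.14665 ≈ 4789.38 mg.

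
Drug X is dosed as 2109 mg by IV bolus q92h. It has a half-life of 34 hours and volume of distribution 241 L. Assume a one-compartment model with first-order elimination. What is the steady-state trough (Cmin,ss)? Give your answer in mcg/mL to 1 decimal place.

τ/t½ = 92/34 ≈ 2.7059, so fraction remaining f = (1/2)^(92/34) ≈ 0.1533.
At steady state, accumulation factor R = 1/(1 − e^(−kτ)) ≈ 1.1811.
Single-dose peak C₀ = D/Vd = 2109/241 ≈ 8.751 mcg/mL.
Steady-state peak Cmax,ss = C₀·R ≈ 8.751 × 1.1811 ≈ 10.336 mcg/mL.
Steady-state trough Cmin,ss = Cmax,ss·f ≈ 10.336 × 0.1533 ≈ 1.585 mcg/mL.

1.6 mcg/mL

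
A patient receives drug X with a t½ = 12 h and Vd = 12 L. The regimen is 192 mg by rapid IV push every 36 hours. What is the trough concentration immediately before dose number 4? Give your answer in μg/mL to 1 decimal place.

2.3 μg/mL

f = (1/2)^(τ/t½) = (1/2)^(36/12) ≈ 0.1250.
C₀ = D/Vd = 192/12 ≈ 16.000 μg/mL.
Before the 4th dose, 3 doses have been given. Superposition: Cmin = C₀·(f + f² + … + f^3).
≈ 16.000 × (0.1250 + 0.0156 + 0.0020) ≈ 16.000 × 0.1426 ≈ 2.282 μg/mL.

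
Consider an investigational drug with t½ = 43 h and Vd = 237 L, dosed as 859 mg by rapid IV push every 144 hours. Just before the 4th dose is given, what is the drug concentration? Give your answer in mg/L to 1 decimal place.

f = (1/2)^(τ/t½) = (1/2)^(144/43) ≈ 0.0982.
C₀ = D/Vd = 859/237 ≈ 3.624 mg/L.
Before the 4th dose, 3 doses have been given. Superposition: Cmin = C₀·(f + f² + … + f^3).
≈ 3.624 × (0.0982 + 0.0096 + 0.0009) ≈ 3.624 × 0.1087 ≈ 0.394 mg/L.

0.4 mg/L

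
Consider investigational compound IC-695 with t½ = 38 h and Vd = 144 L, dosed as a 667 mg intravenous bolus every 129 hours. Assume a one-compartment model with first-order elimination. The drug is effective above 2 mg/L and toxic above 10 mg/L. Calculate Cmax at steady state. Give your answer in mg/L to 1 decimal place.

k = ln2/t½ = ln2/38 ≈ 0.018241 h⁻¹; fraction remaining f = e^(−kτ) = e^(−0.018241×129) ≈ 0.0951.
At steady state, accumulation factor R = 1/(1 − e^(−kτ)) ≈ 1.1051.
Each bolus raises the concentration by D/Vd = 667/144 ≈ 4.632 mg/L.
Steady-state peak Cmax,ss = C₀·R ≈ 4.632 × 1.1051 ≈ 5.119 mg/L.
Peak 5.1 mg/L vs MTC 10 mg/L: below toxic threshold.

5.1 mg/L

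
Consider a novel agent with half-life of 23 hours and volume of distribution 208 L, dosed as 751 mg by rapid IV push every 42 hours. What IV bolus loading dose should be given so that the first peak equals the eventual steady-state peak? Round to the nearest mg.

f = (1/2)^(42/23) ≈ 0.282029; accumulation ratio R = 1/(1−f) ≈ 1.39281.
Loading dose to hit Cmax,ss on first dose: D_load = D_maint·R ≈ 751 × 1.39281 ≈ 1046.00 mg.

1046 mg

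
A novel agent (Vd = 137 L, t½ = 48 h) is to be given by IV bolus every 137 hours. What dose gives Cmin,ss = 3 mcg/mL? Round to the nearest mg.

τ/t½ = 137/48 ≈ 2.8542, so f = (1/2)^(137/48) ≈ 0.138296.
Cmin,ss = (D/Vd)·f/(1−f), so D = Cmin,ss·Vd·(1−f)/f.
D = 3 × 137 × (1−f)/f ≈ 3 × 137 × 6.23087 ≈ 2560.89 mg.

2561 mg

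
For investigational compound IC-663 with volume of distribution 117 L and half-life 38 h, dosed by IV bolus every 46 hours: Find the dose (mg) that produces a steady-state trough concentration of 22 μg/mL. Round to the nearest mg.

3383 mg

τ/t½ = 46/38 ≈ 1.2105, so f = (1/2)^(46/38) ≈ 0.432111.
Cmin,ss = (D/Vd)·f/(1−f), so D = Cmin,ss·Vd·(1−f)/f.
D = 22 × 117 × (1−f)/f ≈ 22 × 117 × 1.31422 ≈ 3382.80 mg.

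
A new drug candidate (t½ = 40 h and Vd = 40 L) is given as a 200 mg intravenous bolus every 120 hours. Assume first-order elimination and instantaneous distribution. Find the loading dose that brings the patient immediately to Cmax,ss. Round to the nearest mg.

f = (1/2)^(120/40) ≈ 0.125000; accumulation ratio R = 1/(1−f) ≈ 1.14286.
Loading dose to hit Cmax,ss on first dose: D_load = D_maint·R ≈ 200 × 1.14286 ≈ 228.57 mg.

229 mg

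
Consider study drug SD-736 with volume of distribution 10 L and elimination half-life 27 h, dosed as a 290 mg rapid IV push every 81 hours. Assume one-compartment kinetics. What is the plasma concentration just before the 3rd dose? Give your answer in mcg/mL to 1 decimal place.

f = (1/2)^(τ/t½) = (1/2)^(81/27) ≈ 0.1250.
C₀ = D/Vd = 290/10 ≈ 29.000 mcg/mL.
Before the 3rd dose, 2 doses have been given. Superposition: Cmin = C₀·(f + f²).
≈ 29.000 × (0.1250 + 0.0156) ≈ 29.000 × 0.1406 ≈ 4.077 mcg/mL.

4.1 mcg/mL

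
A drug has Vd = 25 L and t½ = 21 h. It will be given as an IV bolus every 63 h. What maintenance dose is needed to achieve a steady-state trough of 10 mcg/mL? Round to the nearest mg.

1750 mg

τ/t½ = 63/21 ≈ 3, so f = (1/2)^(63/21) ≈ 0.125000.
Cmin,ss = (D/Vd)·f/(1−f), so D = Cmin,ss·Vd·(1−f)/f.
D = 10 × 25 × (1−f)/f ≈ 10 × 25 × 7.00000 ≈ 1750.00 mg.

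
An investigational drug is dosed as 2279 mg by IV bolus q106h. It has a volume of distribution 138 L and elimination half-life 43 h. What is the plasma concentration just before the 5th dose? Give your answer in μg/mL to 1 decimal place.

3.6 μg/mL

f = (1/2)^(τ/t½) = (1/2)^(106/43) ≈ 0.1811.
C₀ = D/Vd = 2279/138 ≈ 16.514 μg/mL.
Before the 5th dose, 4 doses have been given. Superposition: Cmin = C₀·(f + f² + … + f^4).
≈ 16.514 × (0.1811 + 0.0328 + 0.0059 + 0.0011) ≈ 16.514 × 0.2209 ≈ 3.648 μg/mL.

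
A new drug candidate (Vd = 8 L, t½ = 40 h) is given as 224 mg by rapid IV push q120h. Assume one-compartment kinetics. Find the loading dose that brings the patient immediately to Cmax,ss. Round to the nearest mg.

f = (1/2)^(120/40) ≈ 0.125000; accumulation ratio R = 1/(1−f) ≈ 1.14286.
Loading dose to hit Cmax,ss on first dose: D_load = D_maint·R ≈ 224 × 1.14286 ≈ 256.00 mg.

256 mg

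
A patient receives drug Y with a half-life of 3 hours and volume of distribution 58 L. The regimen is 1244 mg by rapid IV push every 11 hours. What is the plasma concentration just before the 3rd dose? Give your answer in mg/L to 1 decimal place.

f = (1/2)^(τ/t½) = (1/2)^(11/3) ≈ 0.0787.
C₀ = D/Vd = 1244/58 ≈ 21.448 mg/L.
Before the 3rd dose, 2 doses have been given. Superposition: Cmin = C₀·(f + f²).
≈ 21.448 × (0.0787 + 0.0062) ≈ 21.448 × 0.0849 ≈ 1.821 mg/L.

1.8 mg/L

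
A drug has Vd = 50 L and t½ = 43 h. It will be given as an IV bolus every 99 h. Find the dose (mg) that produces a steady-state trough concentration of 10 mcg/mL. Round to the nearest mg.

τ/t½ = 99/43 ≈ 2.3023, so f = (1/2)^(99/43) ≈ 0.202736.
Cmin,ss = (D/Vd)·f/(1−f), so D = Cmin,ss·Vd·(1−f)/f.
D = 10 × 50 × (1−f)/f ≈ 10 × 50 × 3.93252 ≈ 1966.26 mg.

1966 mg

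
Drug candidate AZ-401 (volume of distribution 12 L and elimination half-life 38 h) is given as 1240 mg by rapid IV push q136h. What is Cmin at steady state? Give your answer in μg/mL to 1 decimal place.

Over one 136-h interval, 136/38 ≈ 3.5789 half-lives elapse, leaving f ≈ 0.0837 of each dose.
At steady state, accumulation factor R = 1/(1 − e^(−kτ)) ≈ 1.0913.
Each bolus raises the concentration by D/Vd = 1240/12 ≈ 103.333 μg/mL.
Steady-state peak Cmax,ss = C₀·R ≈ 103.333 × 1.0913 ≈ 112.767 μg/mL.
Steady-state trough Cmin,ss = Cmax,ss·f ≈ 112.767 × 0.0837 ≈ 9.439 μg/mL.

9.4 μg/mL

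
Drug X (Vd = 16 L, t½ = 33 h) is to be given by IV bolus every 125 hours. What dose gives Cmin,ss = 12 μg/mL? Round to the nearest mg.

2460 mg

τ/t½ = 125/33 ≈ 3.7879, so f = (1/2)^(125/33) ≈ 0.072399.
Cmin,ss = (D/Vd)·f/(1−f), so D = Cmin,ss·Vd·(1−f)/f.
D = 12 × 16 × (1−f)/f ≈ 12 × 16 × 12.81235 ≈ 2459.97 mg.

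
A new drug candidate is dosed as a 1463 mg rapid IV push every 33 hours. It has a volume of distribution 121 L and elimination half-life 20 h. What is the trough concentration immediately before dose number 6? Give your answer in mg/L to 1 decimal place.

f = (1/2)^(τ/t½) = (1/2)^(33/20) ≈ 0.3186.
C₀ = D/Vd = 1463/121 ≈ 12.091 mg/L.
Before the 6th dose, 5 doses have been given. Superposition: Cmin = C₀·(f + f² + … + f^5).
≈ 12.091 × (0.3186 + 0.1015 + 0.0323 + 0.0103 + 0.0033) ≈ 12.091 × 0.4660 ≈ 5.634 mg/L.

5.6 mg/L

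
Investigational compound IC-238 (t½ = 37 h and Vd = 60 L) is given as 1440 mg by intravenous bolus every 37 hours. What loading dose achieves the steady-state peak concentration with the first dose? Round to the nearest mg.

f = (1/2)^(37/37) ≈ 0.500000; accumulation ratio R = 1/(1−f) ≈ 2.00000.
Loading dose to hit Cmax,ss on first dose: D_load = D_maint·R ≈ 1440 × 2.00000 ≈ 2880.00 mg.

2880 mg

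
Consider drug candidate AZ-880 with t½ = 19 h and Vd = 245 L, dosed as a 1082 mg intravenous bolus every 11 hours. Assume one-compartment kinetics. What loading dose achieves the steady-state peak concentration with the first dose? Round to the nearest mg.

3273 mg

f = (1/2)^(11/19) ≈ 0.669452; accumulation ratio R = 1/(1−f) ≈ 3.02528.
Loading dose to hit Cmax,ss on first dose: D_load = D_maint·R ≈ 1082 × 3.02528 ≈ 3273.35 mg.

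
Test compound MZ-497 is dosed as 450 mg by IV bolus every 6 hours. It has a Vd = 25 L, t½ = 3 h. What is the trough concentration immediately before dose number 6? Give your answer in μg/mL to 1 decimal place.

6.0 μg/mL

f = (1/2)^(τ/t½) = (1/2)^(6/3) ≈ 0.2500.
C₀ = D/Vd = 450/25 ≈ 18.000 μg/mL.
Before the 6th dose, 5 doses have been given. Superposition: Cmin = C₀·(f + f² + … + f^5).
≈ 18.000 × (0.2500 + 0.0625 + 0.0156 + 0.0039 + 0.0010) ≈ 18.000 × 0.3330 ≈ 5.994 μg/mL.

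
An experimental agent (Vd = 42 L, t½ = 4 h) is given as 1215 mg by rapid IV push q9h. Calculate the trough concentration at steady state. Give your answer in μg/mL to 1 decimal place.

7.7 μg/mL

Over one 9-h interval, 9/4 ≈ 2.25 half-lives elapse, leaving f ≈ 0.2102 of each dose.
Single-dose peak C₀ = D/Vd = 1215/42 ≈ 28.929 μg/mL.
Steady-state trough Cmin,ss = C₀·f/(1−f) ≈ 28.929 × 0.2102/0.7898 ≈ 7.699 μg/mL.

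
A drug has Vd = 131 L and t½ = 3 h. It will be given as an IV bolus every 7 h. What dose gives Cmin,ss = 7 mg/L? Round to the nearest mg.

3704 mg

τ/t½ = 7/3 ≈ 2.3333, so f = (1/2)^(7/3) ≈ 0.198425.
Cmin,ss = (D/Vd)·f/(1−f), so D = Cmin,ss·Vd·(1−f)/f.
D = 7 × 131 × (1−f)/f ≈ 7 × 131 × 4.03969 ≈ 3704.40 mg.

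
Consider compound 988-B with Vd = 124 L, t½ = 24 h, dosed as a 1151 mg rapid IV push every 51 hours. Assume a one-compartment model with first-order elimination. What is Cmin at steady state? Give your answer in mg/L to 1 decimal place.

k = ln2/t½ = ln2/24 ≈ 0.028881 h⁻¹; fraction remaining f = e^(−kτ) = e^(−0.028881×51) ≈ 0.2293.
Each bolus raises the concentration by D/Vd = 1151/124 ≈ 9.282 mg/L.
Steady-state trough Cmin,ss = C₀·f/(1−f) ≈ 9.282 × 0.2293/0.7707 ≈ 2.762 mg/L.

2.8 mg/L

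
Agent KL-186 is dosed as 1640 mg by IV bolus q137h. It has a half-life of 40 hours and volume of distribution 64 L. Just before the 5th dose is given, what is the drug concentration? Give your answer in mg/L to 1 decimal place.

2.6 mg/L

f = (1/2)^(τ/t½) = (1/2)^(137/40) ≈ 0.0931.
C₀ = D/Vd = 1640/64 ≈ 25.625 mg/L.
Before the 5th dose, 4 doses have been given. Superposition: Cmin = C₀·(f + f² + … + f^4).
≈ 25.625 × (0.0931 + 0.0087 + 0.0008 + 0.0001) ≈ 25.625 × 0.1027 ≈ 2.632 mg/L.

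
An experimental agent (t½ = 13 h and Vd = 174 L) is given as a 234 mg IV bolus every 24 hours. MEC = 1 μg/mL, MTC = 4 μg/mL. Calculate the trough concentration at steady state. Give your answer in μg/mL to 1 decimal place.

τ/t½ = 24/13 ≈ 1.8462, so fraction remaining f = (1/2)^(24/13) ≈ 0.2781.
At steady state, accumulation factor R = 1/(1 − e^(−kτ)) ≈ 1.3852.
Single-dose peak C₀ = D/Vd = 234/174 ≈ 1.345 μg/mL.
Cmax,ss = C₀/(1 − f) ≈ 1.345/0.7219 ≈ 1.863 μg/mL.
Steady-state trough Cmin,ss = Cmax,ss·f ≈ 1.863 × 0.2781 ≈ 0.518 μg/mL.
Trough 0.5 μg/mL vs MEC 1 μg/mL: subtherapeutic.

0.5 μg/mL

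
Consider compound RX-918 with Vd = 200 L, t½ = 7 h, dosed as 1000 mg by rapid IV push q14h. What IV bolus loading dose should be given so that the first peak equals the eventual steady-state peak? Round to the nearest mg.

f = (1/2)^(14/7) ≈ 0.250000; accumulation ratio R = 1/(1−f) ≈ 1.33333.
Loading dose to hit Cmax,ss on first dose: D_load = D_maint·R ≈ 1000 × 1.33333 ≈ 1333.33 mg.

1333 mg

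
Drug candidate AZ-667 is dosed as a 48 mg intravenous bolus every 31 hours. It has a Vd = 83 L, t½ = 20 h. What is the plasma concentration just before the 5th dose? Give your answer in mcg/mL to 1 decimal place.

f = (1/2)^(τ/t½) = (1/2)^(31/20) ≈ 0.3415.
C₀ = D/Vd = 48/83 ≈ 0.578 mcg/mL.
Before the 5th dose, 4 doses have been given. Superposition: Cmin = C₀·(f + f² + … + f^4).
≈ 0.578 × (0.3415 + 0.1166 + 0.0398 + 0.0136) ≈ 0.578 × 0.5115 ≈ 0.296 mcg/mL.

0.3 mcg/mL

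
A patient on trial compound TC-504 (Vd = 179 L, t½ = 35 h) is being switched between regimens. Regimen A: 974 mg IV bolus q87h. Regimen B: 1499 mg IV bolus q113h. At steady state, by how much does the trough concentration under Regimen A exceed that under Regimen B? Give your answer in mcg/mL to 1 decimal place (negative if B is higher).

0.2 mcg/mL

Regimen A: f = (1/2)^(87/35) ≈ 0.1785; Cmin,ss = (974/179)·f/(1−f) ≈ 1.182 mcg/mL.
Regimen B: f = (1/2)^(113/35) ≈ 0.1067; Cmin,ss = (1499/179)·f/(1−f) ≈ 1.000 mcg/mL.
Difference ≈ 1.182 − 1.000 ≈ 0.182 mcg/mL.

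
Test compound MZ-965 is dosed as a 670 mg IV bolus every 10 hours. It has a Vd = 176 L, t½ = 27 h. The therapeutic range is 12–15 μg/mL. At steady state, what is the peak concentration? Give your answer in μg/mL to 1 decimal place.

16.8 μg/mL

τ/t½ = 10/27 ≈ 0.37037, so fraction remaining f = (1/2)^(10/27) ≈ 0.7736.
At steady state, accumulation factor R = 1/(1 − e^(−kτ)) ≈ 4.4170.
Each bolus raises the concentration by D/Vd = 670/176 ≈ 3.807 μg/mL.
Steady-state peak Cmax,ss = C₀·R ≈ 3.807 × 4.4170 ≈ 16.816 μg/mL.
Peak 16.8 μg/mL vs MTC 15 μg/mL: exceeds toxic threshold.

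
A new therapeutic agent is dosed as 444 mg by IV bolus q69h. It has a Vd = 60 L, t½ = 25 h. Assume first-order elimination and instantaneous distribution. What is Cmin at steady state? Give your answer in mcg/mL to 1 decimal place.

τ/t½ = 69/25 ≈ 2.76, so fraction remaining f = (1/2)^(69/25) ≈ 0.1476.
At steady state, accumulation factor R = 1/(1 − e^(−kτ)) ≈ 1.1732.
Each bolus raises the concentration by D/Vd = 444/60 ≈ 7.400 mcg/mL.
Steady-state peak Cmax,ss = C₀·R ≈ 7.400 × 1.1732 ≈ 8.682 mcg/mL.
Steady-state trough Cmin,ss = Cmax,ss·f ≈ 8.682 × 0.1476 ≈ 1.281 mcg/mL.

1.3 mcg/mL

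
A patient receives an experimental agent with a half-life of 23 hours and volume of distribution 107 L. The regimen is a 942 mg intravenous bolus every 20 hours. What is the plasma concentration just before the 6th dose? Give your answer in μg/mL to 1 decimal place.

10.1 μg/mL

f = (1/2)^(τ/t½) = (1/2)^(20/23) ≈ 0.5473.
C₀ = D/Vd = 942/107 ≈ 8.804 μg/mL.
Before the 6th dose, 5 doses have been given. Superposition: Cmin = C₀·(f + f² + … + f^5).
≈ 8.804 × (0.5473 + 0.2995 + 0.1639 + 0.0897 + 0.0491) ≈ 8.804 × 1.1495 ≈ 10.120 μg/mL.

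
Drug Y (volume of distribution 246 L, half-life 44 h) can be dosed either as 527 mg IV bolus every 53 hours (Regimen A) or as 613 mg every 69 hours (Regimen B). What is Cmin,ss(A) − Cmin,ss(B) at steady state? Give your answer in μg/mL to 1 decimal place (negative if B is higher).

Regimen A: f = (1/2)^(53/44) ≈ 0.4339; Cmin,ss = (527/246)·f/(1−f) ≈ 1.642 μg/mL.
Regimen B: f = (1/2)^(69/44) ≈ 0.3372; Cmin,ss = (613/246)·f/(1−f) ≈ 1.268 μg/mL.
Difference ≈ 1.642 − 1.268 ≈ 0.374 μg/mL.

0.4 μg/mL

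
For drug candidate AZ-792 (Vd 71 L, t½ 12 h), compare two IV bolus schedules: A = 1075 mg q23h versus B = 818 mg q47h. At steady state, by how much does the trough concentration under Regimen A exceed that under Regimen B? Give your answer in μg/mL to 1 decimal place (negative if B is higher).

4.6 μg/mL

Regimen A: f = (1/2)^(23/12) ≈ 0.2649; Cmin,ss = (1075/71)·f/(1−f) ≈ 5.456 μg/mL.
Regimen B: f = (1/2)^(47/12) ≈ 0.0662; Cmin,ss = (818/71)·f/(1−f) ≈ 0.817 μg/mL.
Difference ≈ 5.456 − 0.817 ≈ 4.639 μg/mL.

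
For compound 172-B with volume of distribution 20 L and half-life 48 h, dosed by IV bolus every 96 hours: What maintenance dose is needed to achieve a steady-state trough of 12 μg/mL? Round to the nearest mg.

720 mg

τ/t½ = 96/48 ≈ 2, so f = (1/2)^(96/48) ≈ 0.250000.
Cmin,ss = (D/Vd)·f/(1−f), so D = Cmin,ss·Vd·(1−f)/f.
D = 12 × 20 × (1−f)/f ≈ 12 × 20 × 3.00000 ≈ 720.00 mg.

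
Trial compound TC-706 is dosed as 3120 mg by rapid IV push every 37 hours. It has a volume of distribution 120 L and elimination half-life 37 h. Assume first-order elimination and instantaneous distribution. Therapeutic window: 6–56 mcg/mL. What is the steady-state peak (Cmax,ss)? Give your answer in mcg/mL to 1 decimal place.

τ = 37 h = 1 half-life, so f = (1/2)^1 = 0.5.
At steady state, R = 1/(1 − 0.5) = 2/1.
Single-dose peak C₀ = D/Vd = 3120/120 = 26 mcg/mL.
Steady-state peak Cmax,ss = C₀·R = 26 × 2/1 ≈ 52.000 mcg/mL.
Peak 52.0 mcg/mL vs MTC 56 mcg/mL: below toxic threshold.

52.0 mcg/mL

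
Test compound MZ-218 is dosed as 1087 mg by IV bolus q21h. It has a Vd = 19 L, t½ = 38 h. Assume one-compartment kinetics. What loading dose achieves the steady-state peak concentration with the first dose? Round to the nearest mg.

f = (1/2)^(21/38) ≈ 0.681775; accumulation ratio R = 1/(1−f) ≈ 3.14243.
Loading dose to hit Cmax,ss on first dose: D_load = D_maint·R ≈ 1087 × 3.14243 ≈ 3415.82 mg.

3416 mg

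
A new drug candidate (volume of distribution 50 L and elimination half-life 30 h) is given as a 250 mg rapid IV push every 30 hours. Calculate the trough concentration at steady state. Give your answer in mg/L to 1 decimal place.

The dosing interval is 1 half-life, so f = 2^(−1) = 0.5.
At steady state, R = 1/(1 − 0.5) = 2/1.
Single-dose peak C₀ = D/Vd = 250/50 = 5 mg/L.
Steady-state peak Cmax,ss = C₀·R = 5 × 2/1 ≈ 10.000 mg/L.
Steady-state trough Cmin,ss = Cmax,ss·f ≈ 10.000 × 0.5 ≈ 5.000 mg/L.

5.0 mg/L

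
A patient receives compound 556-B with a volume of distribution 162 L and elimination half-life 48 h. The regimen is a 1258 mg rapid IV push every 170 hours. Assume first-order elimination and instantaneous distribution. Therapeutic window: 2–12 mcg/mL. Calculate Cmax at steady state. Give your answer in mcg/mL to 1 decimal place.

8.5 mcg/mL

k = ln2/t½ = ln2/48 ≈ 0.014441 h⁻¹; fraction remaining f = e^(−kτ) = e^(−0.014441×170) ≈ 0.0859.
At steady state, accumulation factor R = 1/(1 − e^(−kτ)) ≈ 1.0940.
Each bolus raises the concentration by D/Vd = 1258/162 ≈ 7.765 mcg/mL.
Steady-state peak Cmax,ss = C₀·R ≈ 7.765 × 1.0940 ≈ 8.495 mcg/mL.
Peak 8.5 mcg/mL vs MTC 12 mcg/mL: below toxic threshold.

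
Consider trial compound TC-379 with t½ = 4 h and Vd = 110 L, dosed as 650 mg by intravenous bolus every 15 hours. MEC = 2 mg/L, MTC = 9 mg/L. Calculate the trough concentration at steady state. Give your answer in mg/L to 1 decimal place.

0.5 mg/L

k = ln2/t½ = ln2/4 ≈ 0.173287 h⁻¹; fraction remaining f = e^(−kτ) = e^(−0.173287×15) ≈ 0.0743.
Single-dose peak C₀ = D/Vd = 650/110 ≈ 5.909 mg/L.
Steady-state trough Cmin,ss = C₀·f/(1−f) ≈ 5.909 × 0.0743/0.9257 ≈ 0.474 mg/L.
Trough 0.5 mg/L vs MEC 2 mg/L: subtherapeutic.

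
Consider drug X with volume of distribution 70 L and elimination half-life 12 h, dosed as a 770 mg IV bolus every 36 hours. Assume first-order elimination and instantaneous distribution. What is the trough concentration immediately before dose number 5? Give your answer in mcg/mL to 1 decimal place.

f = (1/2)^(τ/t½) = (1/2)^(36/12) ≈ 0.1250.
C₀ = D/Vd = 770/70 ≈ 11.000 mcg/mL.
Before the 5th dose, 4 doses have been given. Superposition: Cmin = C₀·(f + f² + … + f^4).
≈ 11.000 × (0.1250 + 0.0156 + 0.0020 + 0.0002) ≈ 11.000 × 0.1428 ≈ 1.571 mcg/mL.

1.6 mcg/mL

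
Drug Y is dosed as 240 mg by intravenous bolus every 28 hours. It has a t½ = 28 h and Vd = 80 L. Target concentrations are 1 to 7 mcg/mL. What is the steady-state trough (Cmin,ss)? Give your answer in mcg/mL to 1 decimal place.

τ = 28 h = 1 half-life, so f = (1/2)^1 = 0.5.
Accumulation ratio R = 1/(1 − f) = 1/0.5 = 2/1.
Single-dose peak C₀ = D/Vd = 240/80 = 3 mcg/mL.
Steady-state peak Cmax,ss = C₀·R = 3 × 2/1 ≈ 6.000 mcg/mL.
Steady-state trough Cmin,ss = Cmax,ss·f ≈ 6.000 × 0.5 ≈ 3.000 mcg/mL.
Trough 3.0 mcg/mL vs MEC 1 mcg/mL: adequate.

3.0 mcg/mL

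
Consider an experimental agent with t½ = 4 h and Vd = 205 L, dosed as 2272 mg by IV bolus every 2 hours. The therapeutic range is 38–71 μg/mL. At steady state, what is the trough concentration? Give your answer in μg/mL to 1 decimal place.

Over one 2-h interval, 2/4 ≈ 0.5 half-lives elapse, leaving f ≈ 0.7071 of each dose.
Each bolus raises the concentration by D/Vd = 2272/205 ≈ 11.083 μg/mL.
Steady-state trough Cmin,ss = C₀·f/(1−f) ≈ 11.083 × 0.7071/0.2929 ≈ 26.756 μg/mL.
Trough 26.8 μg/mL vs MEC 38 μg/mL: subtherapeutic.

26.8 μg/mL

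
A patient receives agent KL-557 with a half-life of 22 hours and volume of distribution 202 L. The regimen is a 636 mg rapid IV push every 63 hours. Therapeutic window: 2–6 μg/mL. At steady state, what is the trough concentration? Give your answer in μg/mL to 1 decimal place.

Over one 63-h interval, 63/22 ≈ 2.8636 half-lives elapse, leaving f ≈ 0.1374 of each dose.
Each bolus raises the concentration by D/Vd = 636/202 ≈ 3.149 μg/mL.
Steady-state trough Cmin,ss = C₀·f/(1−f) ≈ 3.149 × 0.1374/0.8626 ≈ 0.502 μg/mL.
Trough 0.5 μg/mL vs MEC 2 μg/mL: subtherapeutic.

0.5 μg/mL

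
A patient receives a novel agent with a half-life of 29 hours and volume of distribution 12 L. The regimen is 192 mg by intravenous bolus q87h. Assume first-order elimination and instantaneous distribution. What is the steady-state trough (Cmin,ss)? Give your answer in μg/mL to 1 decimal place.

τ = 87 h = 3 half-lives, so f = (1/2)^3 = 0.125.
Accumulation ratio R = 1/(1 − f) = 1/0.875 = 8/7.
Single-dose peak C₀ = D/Vd = 192/12 = 16 μg/mL.
Steady-state peak Cmax,ss = C₀·R = 16 × 8/7 ≈ 18.286 μg/mL.
Steady-state trough Cmin,ss = Cmax,ss·f ≈ 18.286 × 0.125 ≈ 2.286 μg/mL.

2.3 μg/mL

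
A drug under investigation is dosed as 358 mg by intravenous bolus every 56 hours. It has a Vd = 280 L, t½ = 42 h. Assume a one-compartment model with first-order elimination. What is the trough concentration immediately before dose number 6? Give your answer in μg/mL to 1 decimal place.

f = (1/2)^(τ/t½) = (1/2)^(56/42) ≈ 0.3969.
C₀ = D/Vd = 358/280 ≈ 1.279 μg/mL.
Before the 6th dose, 5 doses have been given. Superposition: Cmin = C₀·(f + f² + … + f^5).
≈ 1.279 × (0.3969 + 0.1575 + 0.0625 + 0.0248 + 0.0098) ≈ 1.279 × 0.6515 ≈ 0.833 μg/mL.

0.8 μg/mL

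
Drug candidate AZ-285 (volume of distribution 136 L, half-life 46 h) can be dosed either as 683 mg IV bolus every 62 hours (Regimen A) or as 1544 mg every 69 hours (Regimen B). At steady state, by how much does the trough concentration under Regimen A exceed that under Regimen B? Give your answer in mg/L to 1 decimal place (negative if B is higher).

-3.0 mg/L

Regimen A: f = (1/2)^(62/46) ≈ 0.3929; Cmin,ss = (683/136)·f/(1−f) ≈ 3.250 mg/L.
Regimen B: f = (1/2)^(69/46) ≈ 0.3536; Cmin,ss = (1544/136)·f/(1−f) ≈ 6.210 mg/L.
Difference ≈ 3.250 − 6.210 ≈ -2.960 mg/L.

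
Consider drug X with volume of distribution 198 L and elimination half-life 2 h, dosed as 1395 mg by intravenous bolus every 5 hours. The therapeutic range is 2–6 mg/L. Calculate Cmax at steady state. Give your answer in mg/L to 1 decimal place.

8.6 mg/L

τ/t½ = 5/2 ≈ 2.5, so fraction remaining f = (1/2)^(5/2) ≈ 0.1768.
Accumulation ratio R = 1/(1 − f) ≈ 1/0.8232 ≈ 1.2148.
Single-dose peak C₀ = D/Vd = 1395/198 ≈ 7.045 mg/L.
Steady-state peak Cmax,ss = C₀·R ≈ 7.045 × 1.2148 ≈ 8.558 mg/L.
Peak 8.6 mg/L vs MTC 6 mg/L: exceeds toxic threshold.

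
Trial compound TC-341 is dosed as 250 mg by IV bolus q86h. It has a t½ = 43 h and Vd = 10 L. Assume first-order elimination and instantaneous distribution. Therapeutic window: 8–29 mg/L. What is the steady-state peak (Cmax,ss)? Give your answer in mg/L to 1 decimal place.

33.3 mg/L

τ = 86 h = 2 half-lives, so f = (1/2)^2 = 0.25.
At steady state, R = 1/(1 − 0.25) = 4/3.
Single-dose peak C₀ = D/Vd = 250/10 = 25 mg/L.
Steady-state peak Cmax,ss = C₀·R = 25 × 4/3 ≈ 33.333 mg/L.
Peak 33.3 mg/L vs MTC 29 mg/L: exceeds toxic threshold.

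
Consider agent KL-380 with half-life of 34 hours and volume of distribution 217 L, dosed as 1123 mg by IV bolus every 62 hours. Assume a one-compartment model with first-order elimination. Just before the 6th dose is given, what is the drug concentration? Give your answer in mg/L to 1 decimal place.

2.0 mg/L

f = (1/2)^(τ/t½) = (1/2)^(62/34) ≈ 0.2825.
C₀ = D/Vd = 1123/217 ≈ 5.175 mg/L.
Before the 6th dose, 5 doses have been given. Superposition: Cmin = C₀·(f + f² + … + f^5).
≈ 5.175 × (0.2825 + 0.0798 + 0.0225 + 0.0064 + 0.0018) ≈ 5.175 × 0.3930 ≈ 2.034 mg/L.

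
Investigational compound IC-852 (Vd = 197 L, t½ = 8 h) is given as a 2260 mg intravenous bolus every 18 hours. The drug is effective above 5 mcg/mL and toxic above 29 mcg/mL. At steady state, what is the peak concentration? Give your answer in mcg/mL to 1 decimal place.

14.5 mcg/mL

k = ln2/t½ = ln2/8 ≈ 0.086643 h⁻¹; fraction remaining f = e^(−kτ) = e^(−0.086643×18) ≈ 0.2102.
At steady state, accumulation factor R = 1/(1 − e^(−kτ)) ≈ 1.2661.
Single-dose peak C₀ = D/Vd = 2260/197 ≈ 11.472 mcg/mL.
Steady-state peak Cmax,ss = C₀·R ≈ 11.472 × 1.2661 ≈ 14.525 mcg/mL.
Peak 14.5 mcg/mL vs MTC 29 mcg/mL: below toxic threshold.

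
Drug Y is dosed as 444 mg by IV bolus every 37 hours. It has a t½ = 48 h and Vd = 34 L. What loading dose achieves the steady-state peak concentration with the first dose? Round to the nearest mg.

1073 mg

f = (1/2)^(37/48) ≈ 0.586079; accumulation ratio R = 1/(1−f) ≈ 2.41592.
Loading dose to hit Cmax,ss on first dose: D_load = D_maint·R ≈ 444 × 2.41592 ≈ 1072.67 mg.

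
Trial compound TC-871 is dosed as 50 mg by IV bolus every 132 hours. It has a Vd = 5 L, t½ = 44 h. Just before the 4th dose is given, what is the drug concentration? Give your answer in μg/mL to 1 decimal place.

f = (1/2)^(τ/t½) = (1/2)^(132/44) ≈ 0.1250.
C₀ = D/Vd = 50/5 ≈ 10.000 μg/mL.
Before the 4th dose, 3 doses have been given. Superposition: Cmin = C₀·(f + f² + … + f^3).
≈ 10.000 × (0.1250 + 0.0156 + 0.0020) ≈ 10.000 × 0.1426 ≈ 1.426 μg/mL.

1.4 μg/mL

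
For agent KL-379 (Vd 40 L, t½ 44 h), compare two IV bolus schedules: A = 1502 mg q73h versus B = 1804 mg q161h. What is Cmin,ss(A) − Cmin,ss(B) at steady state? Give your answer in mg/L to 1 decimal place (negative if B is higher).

13.5 mg/L

Regimen A: f = (1/2)^(73/44) ≈ 0.3166; Cmin,ss = (1502/40)·f/(1−f) ≈ 17.396 mg/L.
Regimen B: f = (1/2)^(161/44) ≈ 0.0792; Cmin,ss = (1804/40)·f/(1−f) ≈ 3.879 mg/L.
Difference ≈ 17.396 − 3.879 ≈ 13.517 mg/L.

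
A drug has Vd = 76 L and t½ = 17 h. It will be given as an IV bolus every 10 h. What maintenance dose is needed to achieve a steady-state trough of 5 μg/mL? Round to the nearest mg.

191 mg

τ/t½ = 10/17 ≈ 0.58824, so f = (1/2)^(10/17) ≈ 0.665156.
Cmin,ss = (D/Vd)·f/(1−f), so D = Cmin,ss·Vd·(1−f)/f.
D = 5 × 76 × (1−f)/f ≈ 5 × 76 × 0.50341 ≈ 191.30 mg.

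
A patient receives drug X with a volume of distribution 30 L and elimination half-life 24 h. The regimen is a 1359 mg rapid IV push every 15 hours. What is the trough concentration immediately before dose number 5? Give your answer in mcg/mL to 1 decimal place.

68.8 mcg/mL

f = (1/2)^(τ/t½) = (1/2)^(15/24) ≈ 0.6484.
C₀ = D/Vd = 1359/30 ≈ 45.300 mcg/mL.
Before the 5th dose, 4 doses have been given. Superposition: Cmin = C₀·(f + f² + … + f^4).
≈ 45.300 × (0.6484 + 0.4204 + 0.2726 + 0.1768) ≈ 45.300 × 1.5182 ≈ 68.774 mcg/mL.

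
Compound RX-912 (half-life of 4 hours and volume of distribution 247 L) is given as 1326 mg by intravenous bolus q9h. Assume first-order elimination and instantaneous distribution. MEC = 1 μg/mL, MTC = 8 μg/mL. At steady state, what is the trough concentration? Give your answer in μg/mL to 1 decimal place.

1.4 μg/mL

k = ln2/t½ = ln2/4 ≈ 0.173287 h⁻¹; fraction remaining f = e^(−kτ) = e^(−0.173287×9) ≈ 0.2102.
At steady state, accumulation factor R = 1/(1 − e^(−kτ)) ≈ 1.2661.
Single-dose peak C₀ = D/Vd = 1326/247 ≈ 5.368 μg/mL.
Steady-state peak Cmax,ss = C₀·R ≈ 5.368 × 1.2661 ≈ 6.796 μg/mL.
One interval later, Cmin,ss = Cmax,ss·e^(−kτ) ≈ 6.796 × 0.2102 ≈ 1.429 μg/mL.
Trough 1.4 μg/mL vs MEC 1 μg/mL: adequate.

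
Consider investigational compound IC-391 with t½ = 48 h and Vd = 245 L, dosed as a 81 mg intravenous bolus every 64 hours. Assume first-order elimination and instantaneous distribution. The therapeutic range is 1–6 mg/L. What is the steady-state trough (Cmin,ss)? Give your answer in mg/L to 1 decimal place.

τ/t½ = 64/48 ≈ 1.3333, so fraction remaining f = (1/2)^(64/48) ≈ 0.3969.
At steady state, accumulation factor R = 1/(1 − e^(−kτ)) ≈ 1.6581.
Single-dose peak C₀ = D/Vd = 81/245 ≈ 0.331 mg/L.
Steady-state peak Cmax,ss = C₀·R ≈ 0.331 × 1.6581 ≈ 0.549 mg/L.
Steady-state trough Cmin,ss = Cmax,ss·f ≈ 0.549 × 0.3969 ≈ 0.218 mg/L.
Trough 0.2 mg/L vs MEC 1 mg/L: subtherapeutic.

0.2 mg/L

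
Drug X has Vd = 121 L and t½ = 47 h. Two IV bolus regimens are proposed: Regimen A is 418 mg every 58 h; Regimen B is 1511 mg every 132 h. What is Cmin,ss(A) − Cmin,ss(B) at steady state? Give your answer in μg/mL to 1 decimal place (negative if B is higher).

Regimen A: f = (1/2)^(58/47) ≈ 0.4251; Cmin,ss = (418/121)·f/(1−f) ≈ 2.554 μg/mL.
Regimen B: f = (1/2)^(132/47) ≈ 0.1427; Cmin,ss = (1511/121)·f/(1−f) ≈ 2.079 μg/mL.
Difference ≈ 2.554 − 2.079 ≈ 0.475 μg/mL.

0.5 μg/mL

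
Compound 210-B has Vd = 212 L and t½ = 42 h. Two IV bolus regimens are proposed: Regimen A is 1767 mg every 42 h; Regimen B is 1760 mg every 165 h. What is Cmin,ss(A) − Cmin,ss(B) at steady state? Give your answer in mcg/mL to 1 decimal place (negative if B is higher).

7.8 mcg/mL

Regimen A: f = (1/2)^(42/42) ≈ 0.5000; Cmin,ss = (1767/212)·f/(1−f) ≈ 8.335 mcg/mL.
Regimen B: f = (1/2)^(165/42) ≈ 0.0657; Cmin,ss = (1760/212)·f/(1−f) ≈ 0.584 mcg/mL.
Difference ≈ 8.335 − 0.584 ≈ 7.751 mcg/mL.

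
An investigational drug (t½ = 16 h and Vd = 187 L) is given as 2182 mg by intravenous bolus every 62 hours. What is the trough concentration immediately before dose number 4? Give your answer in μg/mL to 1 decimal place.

f = (1/2)^(τ/t½) = (1/2)^(62/16) ≈ 0.0682.
C₀ = D/Vd = 2182/187 ≈ 11.668 μg/mL.
Before the 4th dose, 3 doses have been given. Superposition: Cmin = C₀·(f + f² + … + f^3).
≈ 11.668 × (0.0682 + 0.0047 + 0.0003) ≈ 11.668 × 0.0732 ≈ 0.854 μg/mL.

0.9 μg/mL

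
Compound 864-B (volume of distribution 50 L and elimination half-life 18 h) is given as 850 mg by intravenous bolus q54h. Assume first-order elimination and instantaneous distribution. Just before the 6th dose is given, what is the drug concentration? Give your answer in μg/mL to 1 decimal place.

2.4 μg/mL

f = (1/2)^(τ/t½) = (1/2)^(54/18) ≈ 0.1250.
C₀ = D/Vd = 850/50 ≈ 17.000 μg/mL.
Before the 6th dose, 5 doses have been given. Superposition: Cmin = C₀·(f + f² + … + f^5).
≈ 17.000 × (0.1250 + 0.0156 + 0.0020 + 0.0002 + 0.0000) ≈ 17.000 × 0.1428 ≈ 2.428 μg/mL.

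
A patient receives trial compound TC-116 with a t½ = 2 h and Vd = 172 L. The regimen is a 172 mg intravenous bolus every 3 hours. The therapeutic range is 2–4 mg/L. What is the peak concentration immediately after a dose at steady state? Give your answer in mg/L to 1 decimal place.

k = ln2/t½ = ln2/2 ≈ 0.346574 h⁻¹; fraction remaining f = e^(−kτ) = e^(−0.346574×3) ≈ 0.3536.
Accumulation ratio R = 1/(1 − f) ≈ 1/0.6464 ≈ 1.5470.
Single-dose peak C₀ = D/Vd = 172/172 ≈ 1.000 mg/L.
Steady-state peak Cmax,ss = C₀·R ≈ 1.000 × 1.5470 ≈ 1.547 mg/L.
Peak 1.5 mg/L vs MTC 4 mg/L: below toxic threshold.

1.5 mg/L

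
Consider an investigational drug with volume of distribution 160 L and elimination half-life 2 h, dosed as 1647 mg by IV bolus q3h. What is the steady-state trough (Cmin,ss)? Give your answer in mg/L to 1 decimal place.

τ/t½ = 3/2 ≈ 1.5, so fraction remaining f = (1/2)^(3/2) ≈ 0.3536.
Single-dose peak C₀ = D/Vd = 1647/160 ≈ 10.294 mg/L.
Steady-state trough Cmin,ss = C₀·f/(1−f) ≈ 10.294 × 0.3536/0.6464 ≈ 5.631 mg/L.

5.6 mg/L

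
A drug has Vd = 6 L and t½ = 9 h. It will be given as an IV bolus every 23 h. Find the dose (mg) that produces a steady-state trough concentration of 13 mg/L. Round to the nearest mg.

τ/t½ = 23/9 ≈ 2.5556, so f = (1/2)^(23/9) ≈ 0.170099.
Cmin,ss = (D/Vd)·f/(1−f), so D = Cmin,ss·Vd·(1−f)/f.
D = 13 × 6 × (1−f)/f ≈ 13 × 6 × 4.87893 ≈ 380.56 mg.

381 mg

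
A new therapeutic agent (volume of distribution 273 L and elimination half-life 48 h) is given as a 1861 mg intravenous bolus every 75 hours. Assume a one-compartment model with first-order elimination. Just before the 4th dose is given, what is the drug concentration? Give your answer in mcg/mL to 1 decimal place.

3.4 mcg/mL

f = (1/2)^(τ/t½) = (1/2)^(75/48) ≈ 0.3386.
C₀ = D/Vd = 1861/273 ≈ 6.817 mcg/mL.
Before the 4th dose, 3 doses have been given. Superposition: Cmin = C₀·(f + f² + … + f^3).
≈ 6.817 × (0.3386 + 0.1146 + 0.0388) ≈ 6.817 × 0.4920 ≈ 3.354 mcg/mL.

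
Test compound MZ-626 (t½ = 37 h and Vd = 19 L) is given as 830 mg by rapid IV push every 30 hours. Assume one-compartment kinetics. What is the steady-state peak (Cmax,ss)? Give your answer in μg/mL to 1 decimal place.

101.6 μg/mL

Over one 30-h interval, 30/37 ≈ 0.81081 half-lives elapse, leaving f ≈ 0.5701 of each dose.
Accumulation ratio R = 1/(1 − f) ≈ 1/0.4299 ≈ 2.3261.
Each bolus raises the concentration by D/Vd = 830/19 ≈ 43.684 μg/mL.
Steady-state peak Cmax,ss = C₀·R ≈ 43.684 × 2.3261 ≈ 101.613 μg/mL.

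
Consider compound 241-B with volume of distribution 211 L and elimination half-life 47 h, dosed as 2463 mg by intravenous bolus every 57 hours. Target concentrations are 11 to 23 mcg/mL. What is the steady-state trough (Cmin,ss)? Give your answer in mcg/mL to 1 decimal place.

8.9 mcg/mL

τ/t½ = 57/47 ≈ 1.2128, so fraction remaining f = (1/2)^(57/47) ≈ 0.4314.
At steady state, accumulation factor R = 1/(1 − e^(−kτ)) ≈ 1.7587.
Each bolus raises the concentration by D/Vd = 2463/211 ≈ 11.673 mcg/mL.
Cmax,ss = C₀/(1 − f) ≈ 11.673/0.5686 ≈ 20.529 mcg/mL.
One interval later, Cmin,ss = Cmax,ss·e^(−kτ) ≈ 20.529 × 0.4314 ≈ 8.856 mcg/mL.
Trough 8.9 mcg/mL vs MEC 11 mcg/mL: subtherapeutic.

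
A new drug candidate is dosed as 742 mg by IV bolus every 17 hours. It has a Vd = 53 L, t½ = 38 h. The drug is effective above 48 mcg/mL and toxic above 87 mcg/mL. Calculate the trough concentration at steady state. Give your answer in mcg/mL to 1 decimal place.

38.5 mcg/mL

k = ln2/t½ = ln2/38 ≈ 0.018241 h⁻¹; fraction remaining f = e^(−kτ) = e^(−0.018241×17) ≈ 0.7334.
Each bolus raises the concentration by D/Vd = 742/53 ≈ 14.000 mcg/mL.
Steady-state trough Cmin,ss = C₀·f/(1−f) ≈ 14.000 × 0.7334/0.2666 ≈ 38.513 mcg/mL.
Trough 38.5 mcg/mL vs MEC 48 mcg/mL: subtherapeutic.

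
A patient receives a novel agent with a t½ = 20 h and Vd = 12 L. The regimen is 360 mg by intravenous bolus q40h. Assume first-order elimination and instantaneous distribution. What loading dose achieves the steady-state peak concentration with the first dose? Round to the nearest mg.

f = (1/2)^(40/20) ≈ 0.250000; accumulation ratio R = 1/(1−f) ≈ 1.33333.
Loading dose to hit Cmax,ss on first dose: D_load = D_maint·R ≈ 360 × 1.33333 ≈ 480.00 mg.

480 mg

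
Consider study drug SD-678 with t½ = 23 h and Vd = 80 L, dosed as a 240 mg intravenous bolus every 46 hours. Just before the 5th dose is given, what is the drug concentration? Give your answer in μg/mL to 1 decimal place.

f = (1/2)^(τ/t½) = (1/2)^(46/23) ≈ 0.2500.
C₀ = D/Vd = 240/80 ≈ 3.000 μg/mL.
Before the 5th dose, 4 doses have been given. Superposition: Cmin = C₀·(f + f² + … + f^4).
≈ 3.000 × (0.2500 + 0.0625 + 0.0156 + 0.0039) ≈ 3.000 × 0.3320 ≈ 0.996 μg/mL.

1.0 μg/mL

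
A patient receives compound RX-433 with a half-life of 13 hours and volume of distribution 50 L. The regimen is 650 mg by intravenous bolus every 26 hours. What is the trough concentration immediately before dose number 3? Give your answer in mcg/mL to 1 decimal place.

f = (1/2)^(τ/t½) = (1/2)^(26/13) ≈ 0.2500.
C₀ = D/Vd = 650/50 ≈ 13.000 mcg/mL.
Before the 3rd dose, 2 doses have been given. Superposition: Cmin = C₀·(f + f²).
≈ 13.000 × (0.2500 + 0.0625) ≈ 13.000 × 0.3125 ≈ 4.062 mcg/mL.

4.1 mcg/mL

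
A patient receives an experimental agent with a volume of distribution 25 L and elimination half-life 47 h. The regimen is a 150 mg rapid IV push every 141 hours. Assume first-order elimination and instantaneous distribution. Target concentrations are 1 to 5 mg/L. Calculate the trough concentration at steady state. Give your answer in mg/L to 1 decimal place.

0.9 mg/L

τ = 141 h = 3 half-lives, so f = (1/2)^3 = 0.125.
Accumulation ratio R = 1/(1 − f) = 1/0.875 = 8/7.
Single-dose peak C₀ = D/Vd = 150/25 = 6 mg/L.
Steady-state peak Cmax,ss = C₀·R = 6 × 8/7 ≈ 6.857 mg/L.
Steady-state trough Cmin,ss = Cmax,ss·f ≈ 6.857 × 0.125 ≈ 0.857 mg/L.
Trough 0.9 mg/L vs MEC 1 mg/L: subtherapeutic.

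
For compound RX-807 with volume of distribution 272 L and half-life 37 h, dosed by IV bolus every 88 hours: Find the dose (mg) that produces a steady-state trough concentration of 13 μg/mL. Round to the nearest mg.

14850 mg

τ/t½ = 88/37 ≈ 2.3784, so f = (1/2)^(88/37) ≈ 0.192325.
Cmin,ss = (D/Vd)·f/(1−f), so D = Cmin,ss·Vd·(1−f)/f.
D = 13 × 272 × (1−f)/f ≈ 13 × 272 × 4.19953 ≈ 14849.54 mg.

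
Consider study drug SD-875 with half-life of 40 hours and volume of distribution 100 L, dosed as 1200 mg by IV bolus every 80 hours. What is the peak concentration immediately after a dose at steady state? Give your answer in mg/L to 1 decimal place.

16.0 mg/L

τ = 80 h = 2 half-lives, so f = (1/2)^2 = 0.25.
At steady state, R = 1/(1 − 0.25) = 4/3.
Single-dose peak C₀ = D/Vd = 1200/100 = 12 mg/L.
Steady-state peak Cmax,ss = C₀·R = 12 × 4/3 ≈ 16.000 mg/L.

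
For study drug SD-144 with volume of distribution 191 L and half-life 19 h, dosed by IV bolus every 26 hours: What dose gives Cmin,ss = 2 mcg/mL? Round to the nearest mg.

604 mg

τ/t½ = 26/19 ≈ 1.3684, so f = (1/2)^(26/19) ≈ 0.387315.
Cmin,ss = (D/Vd)·f/(1−f), so D = Cmin,ss·Vd·(1−f)/f.
D = 2 × 191 × (1−f)/f ≈ 2 × 191 × 1.58188 ≈ 604.28 mg.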